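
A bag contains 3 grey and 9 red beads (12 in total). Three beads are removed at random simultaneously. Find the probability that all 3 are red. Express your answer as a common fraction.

Unordered draws without replacement: count favorable combinations over C(12,3).
Favorable = C(3,0) · C(9,3) = 84; total = C(12,3) = 220.
P = 84/220 = 21/55 ≈ 0.3818.

21/55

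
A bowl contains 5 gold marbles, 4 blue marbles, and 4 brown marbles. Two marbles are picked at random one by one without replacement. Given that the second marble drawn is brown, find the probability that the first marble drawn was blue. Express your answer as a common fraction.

1/3

P(first=blue and the second marble drawn is brown) = (4/13)·(4/12) = 4/39.
P(the second marble drawn is brown) = Σ over first color = 5/39 + 4/39 + 1/13 = 4/13.
By Bayes, P(first=blue | the second marble drawn is brown) = 4/39 / 4/13 = 1/3 ≈ 0.3333.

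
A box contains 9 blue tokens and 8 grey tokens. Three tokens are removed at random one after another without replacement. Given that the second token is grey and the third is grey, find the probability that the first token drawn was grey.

P(first=grey and the second token is grey and the third is grey) = (8/17)·(7/16)·(6/15) = 7/85.
P(E) = Σ over first color = 21/170 + 7/85 = 7/34.
By Bayes, P(first=grey | E) = 7/85 / 7/34 = 2/5 ≈ 0.4000.

2/5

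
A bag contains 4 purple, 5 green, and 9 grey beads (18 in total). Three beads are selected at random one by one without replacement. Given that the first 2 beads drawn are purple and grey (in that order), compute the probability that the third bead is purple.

After removing 1 purple, 1 grey, the bag has 3 purple out of 16 remaining.
P(third is purple | given) = 3/16 ≈ 0.1875.

3/16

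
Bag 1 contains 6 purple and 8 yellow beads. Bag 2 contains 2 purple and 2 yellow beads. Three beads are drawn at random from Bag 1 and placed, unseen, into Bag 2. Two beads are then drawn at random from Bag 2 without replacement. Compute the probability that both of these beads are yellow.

Condition on how many of the transferred beads are yellow (from Bag 1: 8 yellow of 14; then Bag 2 has 7 total).
  0 yellow: C(8,0)C(6,3)/C(14,3) = 5/91; then P = C(2,2)/C(7,2) = 1/21
  1 yellow: C(8,1)C(6,2)/C(14,3) = 30/91; then P = C(3,2)/C(7,2) = 1/7
  2 yellow: C(8,2)C(6,1)/C(14,3) = 6/13; then P = C(4,2)/C(7,2) = 2/7
  3 yellow: C(8,3)C(6,0)/C(14,3) = 2/13; then P = C(5,2)/C(7,2) = 10/21
P(both yellow) = 487/1911 ≈ 0.2548.

487/1911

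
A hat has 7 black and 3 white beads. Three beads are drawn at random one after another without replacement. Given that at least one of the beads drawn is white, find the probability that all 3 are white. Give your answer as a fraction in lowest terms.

P(all 3 white) = C(3,3)/C(10,3) = 1/120; P(at least one white) = 1 − C(7,3)/C(10,3) = 17/24.
Since 'all 3 white' ⊆ 'at least one white', P(all 3 | at least one) = 1/120 / 17/24 = 1/85 ≈ 0.0118.

1/85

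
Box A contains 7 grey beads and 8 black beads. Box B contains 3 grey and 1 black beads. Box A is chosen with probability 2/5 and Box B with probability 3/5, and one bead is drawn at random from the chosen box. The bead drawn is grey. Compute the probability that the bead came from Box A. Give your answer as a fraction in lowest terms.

P(grey | Box A) = 7/15; P(grey | Box B) = 3/4.
P(grey) = 2/5·7/15 + 3/5·3/4 = 191/300.
By Bayes' rule, P(Box A | grey) = 14/75 / 191/300 = 56/191 ≈ 0.2932.

56/191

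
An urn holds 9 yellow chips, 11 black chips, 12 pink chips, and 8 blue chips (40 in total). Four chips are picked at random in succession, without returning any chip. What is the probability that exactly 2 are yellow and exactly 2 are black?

Unordered draws without replacement: count favorable combinations over C(40,4).
Favorable = C(9,2) · C(11,2) · C(12,0) · C(8,0) = 1980; total = C(40,4) = 91390.
P = 1980/91390 = 198/9139 ≈ 0.0217.

198/9139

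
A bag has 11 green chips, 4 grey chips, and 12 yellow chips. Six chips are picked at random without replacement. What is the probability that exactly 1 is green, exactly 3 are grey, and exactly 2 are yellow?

Unordered draws without replacement: count favorable combinations over C(27,6).
Favorable = C(11,1) · C(4,3) · C(12,2) = 2904; total = C(27,6) = 296010.
P = 2904/296010 = 44/4485 ≈ 0.0098.

44/4485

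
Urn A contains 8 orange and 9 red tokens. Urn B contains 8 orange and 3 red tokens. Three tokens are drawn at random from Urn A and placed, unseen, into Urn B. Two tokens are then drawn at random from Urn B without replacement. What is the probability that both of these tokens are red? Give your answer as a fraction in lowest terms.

Condition on how many of the transferred tokens are red (from Urn A: 9 red of 17; then Urn B has 14 total).
  0 red: C(9,0)C(8,3)/C(17,3) = 7/85; then P = C(3,2)/C(14,2) = 3/91
  1 red: C(9,1)C(8,2)/C(17,3) = 63/170; then P = C(4,2)/C(14,2) = 6/91
  2 red: C(9,2)C(8,1)/C(17,3) = 36/85; then P = C(5,2)/C(14,2) = 10/91
  3 red: C(9,3)C(8,0)/C(17,3) = 21/170; then P = C(6,2)/C(14,2) = 15/91
P(both red) = 291/3094 ≈ 0.0941.

291/3094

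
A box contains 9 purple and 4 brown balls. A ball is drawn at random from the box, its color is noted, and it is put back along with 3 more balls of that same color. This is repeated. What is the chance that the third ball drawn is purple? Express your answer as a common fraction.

9/13

Sum over the four possibilities for the first two draws (purple/not-purple each), tracking how the purple count and total change by +3 per draw.
P(third is purple) = 9/13 ≈ 0.6923. (In a Pólya urn every draw has the same marginal probability 9/13.)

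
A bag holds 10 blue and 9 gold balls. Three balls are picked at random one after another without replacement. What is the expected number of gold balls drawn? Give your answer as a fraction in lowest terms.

27/19

By linearity of expectation, E[X] = Σ P(draw i is gold); by symmetry each draw (even without replacement) has P(gold) = 9/19.
E[X] = 3 · 9/19 = 27/19 ≈ 1.4211.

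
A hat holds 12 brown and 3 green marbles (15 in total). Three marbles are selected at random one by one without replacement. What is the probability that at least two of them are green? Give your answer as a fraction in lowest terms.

Sum the hypergeometric tail for j = 2,…,3 green marbles.
Favorable = C(3,2)·C(12,1) + C(3,3)·C(12,0) = 37; total = C(15,3) = 455.
P = 37/455 = 37/455 ≈ 0.0813.

37/455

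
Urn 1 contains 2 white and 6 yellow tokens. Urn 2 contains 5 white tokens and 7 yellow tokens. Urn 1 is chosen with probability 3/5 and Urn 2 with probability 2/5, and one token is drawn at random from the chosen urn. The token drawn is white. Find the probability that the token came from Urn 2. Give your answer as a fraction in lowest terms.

P(white | Urn 1) = 1/4; P(white | Urn 2) = 5/12.
P(white) = 3/5·1/4 + 2/5·5/12 = 19/60.
By Bayes' rule, P(Urn 2 | white) = 1/6 / 19/60 = 10/19 ≈ 0.5263.

10/19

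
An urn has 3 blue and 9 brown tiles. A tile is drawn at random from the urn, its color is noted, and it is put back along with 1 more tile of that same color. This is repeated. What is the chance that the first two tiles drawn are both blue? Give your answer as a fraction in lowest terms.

1/13

After a blue draw the urn holds 4 blue out of 13.
P = (3/12)·(4/13) = 1/13 ≈ 0.0769.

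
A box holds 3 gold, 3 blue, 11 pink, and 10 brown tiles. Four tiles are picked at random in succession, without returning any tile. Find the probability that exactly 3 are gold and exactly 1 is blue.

Unordered draws without replacement: count favorable combinations over C(27,4).
Favorable = C(3,3) · C(3,1) · C(11,0) · C(10,0) = 3; total = C(27,4) = 17550.
P = 3/17550 = 1/5850 ≈ 0.0002.

1/5850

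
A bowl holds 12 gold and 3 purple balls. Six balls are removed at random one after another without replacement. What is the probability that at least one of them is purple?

Use the complement: P(at least one purple) = 1 − P(no purple).
P(none) = C(12,6)/C(15,6) = 924/5005.
So P = 1 − 924/5005 = 53/65 ≈ 0.8154.

53/65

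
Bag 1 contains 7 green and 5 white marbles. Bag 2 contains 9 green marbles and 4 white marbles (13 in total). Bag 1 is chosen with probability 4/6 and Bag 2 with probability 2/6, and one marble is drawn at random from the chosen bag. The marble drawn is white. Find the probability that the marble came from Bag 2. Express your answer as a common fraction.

24/89

P(white | Bag 1) = 5/12; P(white | Bag 2) = 4/13.
P(white) = 2/3·5/12 + 1/3·4/13 = 89/234.
By Bayes' rule, P(Bag 2 | white) = 4/39 / 89/234 = 24/89 ≈ 0.2697.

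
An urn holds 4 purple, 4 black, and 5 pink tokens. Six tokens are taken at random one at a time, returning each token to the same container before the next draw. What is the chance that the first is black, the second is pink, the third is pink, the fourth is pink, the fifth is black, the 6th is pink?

Multiply the conditional probability of each draw in order, with replacement (the composition resets each draw).
P = (4/13) · (5/13) · (5/13) · (5/13) · (4/13) · (5/13) = 10000/4826809 ≈ 0.0021.

10000/4826809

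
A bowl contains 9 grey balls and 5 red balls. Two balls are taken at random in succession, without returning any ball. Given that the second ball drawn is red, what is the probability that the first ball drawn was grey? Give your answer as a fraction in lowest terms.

9/13

P(first=grey and the second ball drawn is red) = (9/14)·(5/13) = 45/182.
P(the second ball drawn is red) = Σ over first color = 45/182 + 10/91 = 5/14.
By Bayes, P(first=grey | the second ball drawn is red) = 45/182 / 5/14 = 9/13 ≈ 0.6923.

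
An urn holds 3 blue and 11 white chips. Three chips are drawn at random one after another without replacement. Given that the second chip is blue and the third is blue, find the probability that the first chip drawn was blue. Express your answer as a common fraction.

P(first=blue and the second chip is blue and the third is blue) = (3/14)·(2/13)·(1/12) = 1/364.
P(E) = Σ over first color = 1/364 + 11/364 = 3/91.
By Bayes, P(first=blue | E) = 1/364 / 3/91 = 1/12 ≈ 0.0833.

1/12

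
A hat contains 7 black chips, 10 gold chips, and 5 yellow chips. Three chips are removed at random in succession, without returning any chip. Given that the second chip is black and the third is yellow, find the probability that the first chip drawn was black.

3/10

P(first=black and the second chip is black and the third is yellow) = (7/22)·(6/21)·(5/20) = 1/44.
P(E) = Σ over first color = 1/44 + 5/132 + 1/66 = 5/66.
By Bayes, P(first=black | E) = 1/44 / 5/66 = 3/10 ≈ 0.3000.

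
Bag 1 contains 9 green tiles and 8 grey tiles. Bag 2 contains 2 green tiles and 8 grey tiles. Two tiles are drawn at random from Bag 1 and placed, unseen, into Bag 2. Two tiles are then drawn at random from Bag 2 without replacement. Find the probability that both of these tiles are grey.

Condition on how many of the transferred tiles are grey (from Bag 1: 8 grey of 17; then Bag 2 has 12 total).
  0 grey: C(8,0)C(9,2)/C(17,2) = 9/34; then P = C(8,2)/C(12,2) = 14/33
  1 grey: C(8,1)C(9,1)/C(17,2) = 9/17; then P = C(9,2)/C(12,2) = 6/11
  2 grey: C(8,2)C(9,0)/C(17,2) = 7/34; then P = C(10,2)/C(12,2) = 15/22
P(both grey) = 405/748 ≈ 0.5414.

405/748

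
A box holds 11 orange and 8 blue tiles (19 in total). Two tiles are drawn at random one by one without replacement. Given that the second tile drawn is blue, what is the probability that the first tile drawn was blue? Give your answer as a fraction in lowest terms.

7/18

P(first=blue and the second tile drawn is blue) = (8/19)·(7/18) = 28/171.
P(the second tile drawn is blue) = Σ over first color = 44/171 + 28/171 = 8/19.
By Bayes, P(first=blue | the second tile drawn is blue) = 28/171 / 8/19 = 7/18 ≈ 0.3889.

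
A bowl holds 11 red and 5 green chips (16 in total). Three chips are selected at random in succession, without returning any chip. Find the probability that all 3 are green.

1/56

Unordered draws without replacement: count favorable combinations over C(16,3).
Favorable = C(11,0) · C(5,3) = 10; total = C(16,3) = 560.
P = 10/560 = 1/56 ≈ 0.0179.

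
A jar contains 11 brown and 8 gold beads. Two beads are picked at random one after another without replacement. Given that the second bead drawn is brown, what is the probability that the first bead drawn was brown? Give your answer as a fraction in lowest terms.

P(first=brown and the second bead drawn is brown) = (11/19)·(10/18) = 55/171.
P(the second bead drawn is brown) = Σ over first color = 55/171 + 44/171 = 11/19.
By Bayes, P(first=brown | the second bead drawn is brown) = 55/171 / 11/19 = 5/9 ≈ 0.5556.

5/9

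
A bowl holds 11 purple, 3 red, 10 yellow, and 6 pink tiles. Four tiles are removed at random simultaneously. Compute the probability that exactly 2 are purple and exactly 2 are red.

11/1827

Unordered draws without replacement: count favorable combinations over C(30,4).
Favorable = C(11,2) · C(3,2) · C(10,0) · C(6,0) = 165; total = C(30,4) = 27405.
P = 165/27405 = 11/1827 ≈ 0.0060.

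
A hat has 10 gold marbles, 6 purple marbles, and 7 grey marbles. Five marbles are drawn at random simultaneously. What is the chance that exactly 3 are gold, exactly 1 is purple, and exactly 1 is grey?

720/4807

Unordered draws without replacement: count favorable combinations over C(23,5).
Favorable = C(10,3) · C(6,1) · C(7,1) = 5040; total = C(23,5) = 33649.
P = 5040/33649 = 720/4807 ≈ 0.1498.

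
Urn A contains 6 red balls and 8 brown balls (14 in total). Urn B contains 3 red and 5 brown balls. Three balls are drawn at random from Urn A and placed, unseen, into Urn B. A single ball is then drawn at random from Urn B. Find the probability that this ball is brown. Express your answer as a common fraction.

47/77

Condition on how many of the transferred balls are brown (from Urn A: 8 brown of 14; then Urn B has 11 total).
  0 brown: C(8,0)C(6,3)/C(14,3) = 5/91; then P = 5/11
  1 brown: C(8,1)C(6,2)/C(14,3) = 30/91; then P = 6/11
  2 brown: C(8,2)C(6,1)/C(14,3) = 6/13; then P = 7/11
  3 brown: C(8,3)C(6,0)/C(14,3) = 2/13; then P = 8/11
P(brown from Urn B) = 47/77 ≈ 0.6104.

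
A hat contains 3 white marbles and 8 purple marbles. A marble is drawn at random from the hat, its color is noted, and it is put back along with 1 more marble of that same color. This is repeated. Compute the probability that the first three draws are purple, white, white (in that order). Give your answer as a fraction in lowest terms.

8/143

Track the composition after each reinforcement of +1.
P = (8/11) · (3/12) · (4/13) = 8/143 ≈ 0.0559.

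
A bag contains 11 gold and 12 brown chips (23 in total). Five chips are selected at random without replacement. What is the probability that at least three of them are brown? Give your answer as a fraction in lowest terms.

1667/3059

Sum the hypergeometric tail for j = 3,…,5 brown chips.
Favorable = C(12,3)·C(11,2) + C(12,4)·C(11,1) + C(12,5)·C(11,0) = 18337; total = C(23,5) = 33649.
P = 18337/33649 = 1667/3059 ≈ 0.5449.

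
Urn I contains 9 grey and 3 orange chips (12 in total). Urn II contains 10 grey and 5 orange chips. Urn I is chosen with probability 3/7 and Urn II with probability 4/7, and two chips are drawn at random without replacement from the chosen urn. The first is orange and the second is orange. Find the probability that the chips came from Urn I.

63/239

P(E | Urn I) = 1/22; P(E | Urn II) = 2/21.
P(E) = 3/7·1/22 + 4/7·2/21 = 239/3234.
By Bayes' rule, P(Urn I | E) = 3/154 / 239/3234 = 63/239 ≈ 0.2636.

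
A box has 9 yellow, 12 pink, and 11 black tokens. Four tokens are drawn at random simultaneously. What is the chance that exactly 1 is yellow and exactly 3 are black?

297/7192

Unordered draws without replacement: count favorable combinations over C(32,4).
Favorable = C(9,1) · C(12,0) · C(11,3) = 1485; total = C(32,4) = 35960.
P = 1485/35960 = 297/7192 ≈ 0.0413.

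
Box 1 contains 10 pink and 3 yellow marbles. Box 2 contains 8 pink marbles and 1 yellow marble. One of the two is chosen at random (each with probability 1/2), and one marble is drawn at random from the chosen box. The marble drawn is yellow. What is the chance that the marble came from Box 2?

13/40

P(yellow | Box 1) = 3/13; P(yellow | Box 2) = 1/9.
P(yellow) = 1/2·3/13 + 1/2·1/9 = 20/117.
By Bayes' rule, P(Box 2 | yellow) = 1/18 / 20/117 = 13/40 ≈ 0.3250.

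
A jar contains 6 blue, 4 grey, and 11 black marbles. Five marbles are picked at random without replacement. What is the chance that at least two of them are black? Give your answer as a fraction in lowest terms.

847/969

Sum the hypergeometric tail for j = 2,…,5 black marbles.
Favorable = C(11,2)·C(10,3) + C(11,3)·C(10,2) + C(11,4)·C(10,1) + C(11,5)·C(10,0) = 17787; total = C(21,5) = 20349.
P = 17787/20349 = 847/969 ≈ 0.8741.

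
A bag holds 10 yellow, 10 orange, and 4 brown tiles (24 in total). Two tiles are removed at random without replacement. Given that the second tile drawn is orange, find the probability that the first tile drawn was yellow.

P(first=yellow and the second tile drawn is orange) = (10/24)·(10/23) = 25/138.
P(the second tile drawn is orange) = Σ over first color = 25/138 + 15/92 + 5/69 = 5/12.
By Bayes, P(first=yellow | the second tile drawn is orange) = 25/138 / 5/12 = 10/23 ≈ 0.4348.

10/23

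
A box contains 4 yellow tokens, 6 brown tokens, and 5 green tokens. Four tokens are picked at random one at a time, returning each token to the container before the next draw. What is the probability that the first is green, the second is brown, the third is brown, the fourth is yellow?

Multiply the conditional probability of each draw in order, with replacement (the composition resets each draw).
P = (5/15) · (6/15) · (6/15) · (4/15) = 16/1125 ≈ 0.0142.

16/1125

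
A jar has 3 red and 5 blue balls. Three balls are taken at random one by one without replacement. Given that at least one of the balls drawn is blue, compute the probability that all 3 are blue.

2/11

P(all 3 blue) = C(5,3)/C(8,3) = 5/28; P(at least one blue) = 1 − C(3,3)/C(8,3) = 55/56.
Since 'all 3 blue' ⊆ 'at least one blue', P(all 3 | at least one) = 5/28 / 55/56 = 2/11 ≈ 0.1818.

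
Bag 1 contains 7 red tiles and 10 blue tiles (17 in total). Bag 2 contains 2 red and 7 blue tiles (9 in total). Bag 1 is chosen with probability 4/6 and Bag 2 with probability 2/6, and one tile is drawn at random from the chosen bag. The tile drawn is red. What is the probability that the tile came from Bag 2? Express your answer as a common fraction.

P(red | Bag 1) = 7/17; P(red | Bag 2) = 2/9.
P(red) = 2/3·7/17 + 1/3·2/9 = 160/459.
By Bayes' rule, P(Bag 2 | red) = 2/27 / 160/459 = 17/80 ≈ 0.2125.

17/80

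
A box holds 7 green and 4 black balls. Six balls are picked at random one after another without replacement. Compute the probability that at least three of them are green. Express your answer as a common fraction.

21/22

Sum the hypergeometric tail for j = 3,…,6 green balls.
Favorable = C(7,3)·C(4,3) + C(7,4)·C(4,2) + C(7,5)·C(4,1) + C(7,6)·C(4,0) = 441; total = C(11,6) = 462.
P = 441/462 = 21/22 ≈ 0.9545.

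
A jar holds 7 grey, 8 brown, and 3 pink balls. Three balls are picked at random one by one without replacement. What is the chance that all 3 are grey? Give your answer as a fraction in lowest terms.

Unordered draws without replacement: count favorable combinations over C(18,3).
Favorable = C(7,3) · C(8,0) · C(3,0) = 35; total = C(18,3) = 816.
P = 35/816 = 35/816 ≈ 0.0429.

35/816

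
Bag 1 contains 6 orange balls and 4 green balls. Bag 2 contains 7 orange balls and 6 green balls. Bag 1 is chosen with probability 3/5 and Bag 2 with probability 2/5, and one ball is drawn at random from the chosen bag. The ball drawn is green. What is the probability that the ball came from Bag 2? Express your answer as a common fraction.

10/23

P(green | Bag 1) = 2/5; P(green | Bag 2) = 6/13.
P(green) = 3/5·2/5 + 2/5·6/13 = 138/325.
By Bayes' rule, P(Bag 2 | green) = 12/65 / 138/325 = 10/23 ≈ 0.4348.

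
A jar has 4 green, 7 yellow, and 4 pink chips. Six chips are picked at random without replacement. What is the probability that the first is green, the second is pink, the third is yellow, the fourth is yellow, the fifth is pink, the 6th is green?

6/3575

Multiply the conditional probability of each draw in order, without replacement, so each draw removes one from its color and from the total.
P = (4/15) · (4/14) · (7/13) · (6/12) · (3/11) · (3/10) = 6/3575 ≈ 0.0017.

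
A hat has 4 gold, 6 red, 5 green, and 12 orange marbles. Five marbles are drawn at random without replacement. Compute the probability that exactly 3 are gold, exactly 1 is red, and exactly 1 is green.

Unordered draws without replacement: count favorable combinations over C(27,5).
Favorable = C(4,3) · C(6,1) · C(5,1) · C(12,0) = 120; total = C(27,5) = 80730.
P = 120/80730 = 4/2691 ≈ 0.0015.

4/2691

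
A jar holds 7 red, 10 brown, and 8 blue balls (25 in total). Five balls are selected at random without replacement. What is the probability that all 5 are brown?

6/1265

Unordered draws without replacement: count favorable combinations over C(25,5).
Favorable = C(7,0) · C(10,5) · C(8,0) = 252; total = C(25,5) = 53130.
P = 252/53130 = 6/1265 ≈ 0.0047.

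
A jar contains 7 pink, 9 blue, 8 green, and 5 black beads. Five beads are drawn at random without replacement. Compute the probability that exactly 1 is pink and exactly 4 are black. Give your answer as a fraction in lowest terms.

1/3393

Unordered draws without replacement: count favorable combinations over C(29,5).
Favorable = C(7,1) · C(9,0) · C(8,0) · C(5,4) = 35; total = C(29,5) = 118755.
P = 35/118755 = 1/3393 ≈ 0.0003.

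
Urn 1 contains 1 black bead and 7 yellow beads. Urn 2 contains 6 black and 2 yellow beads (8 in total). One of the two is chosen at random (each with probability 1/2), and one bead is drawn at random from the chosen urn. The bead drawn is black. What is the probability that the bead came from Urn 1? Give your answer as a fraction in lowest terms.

1/7

P(black | Urn 1) = 1/8; P(black | Urn 2) = 3/4.
P(black) = 1/2·1/8 + 1/2·3/4 = 7/16.
By Bayes' rule, P(Urn 1 | black) = 1/16 / 7/16 = 1/7 ≈ 0.1429.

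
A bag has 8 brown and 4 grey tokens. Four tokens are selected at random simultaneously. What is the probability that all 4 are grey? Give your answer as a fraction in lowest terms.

1/495

Unordered draws without replacement: count favorable combinations over C(12,4).
Favorable = C(8,0) · C(4,4) = 1; total = C(12,4) = 495.
P = 1/495 = 1/495 ≈ 0.0020.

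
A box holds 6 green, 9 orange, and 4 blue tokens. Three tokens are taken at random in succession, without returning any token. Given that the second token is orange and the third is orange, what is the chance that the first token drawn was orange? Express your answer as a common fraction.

P(first=orange and the second token is orange and the third is orange) = (9/19)·(8/18)·(7/17) = 28/323.
P(E) = Σ over first color = 24/323 + 28/323 + 16/323 = 4/19.
By Bayes, P(first=orange | E) = 28/323 / 4/19 = 7/17 ≈ 0.4118.

7/17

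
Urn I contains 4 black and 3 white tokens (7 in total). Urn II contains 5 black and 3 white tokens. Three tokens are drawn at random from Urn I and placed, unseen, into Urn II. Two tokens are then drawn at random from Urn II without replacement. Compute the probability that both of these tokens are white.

51/385

Condition on how many of the transferred tokens are white (from Urn I: 3 white of 7; then Urn II has 11 total).
  0 white: C(3,0)C(4,3)/C(7,3) = 4/35; then P = C(3,2)/C(11,2) = 3/55
  1 white: C(3,1)C(4,2)/C(7,3) = 18/35; then P = C(4,2)/C(11,2) = 6/55
  2 white: C(3,2)C(4,1)/C(7,3) = 12/35; then P = C(5,2)/C(11,2) = 2/11
  3 white: C(3,3)C(4,0)/C(7,3) = 1/35; then P = C(6,2)/C(11,2) = 3/11
P(both white) = 51/385 ≈ 0.1325.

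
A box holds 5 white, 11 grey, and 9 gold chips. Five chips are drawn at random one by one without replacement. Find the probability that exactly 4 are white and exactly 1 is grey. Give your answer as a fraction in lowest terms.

Unordered draws without replacement: count favorable combinations over C(25,5).
Favorable = C(5,4) · C(11,1) · C(9,0) = 55; total = C(25,5) = 53130.
P = 55/53130 = 1/966 ≈ 0.0010.

1/966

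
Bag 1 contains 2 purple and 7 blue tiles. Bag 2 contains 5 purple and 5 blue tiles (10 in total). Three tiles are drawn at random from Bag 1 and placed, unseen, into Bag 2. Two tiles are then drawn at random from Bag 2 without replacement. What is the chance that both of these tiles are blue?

281/936

Condition on how many of the transferred tiles are blue (from Bag 1: 7 blue of 9; then Bag 2 has 13 total).
  1 blue: C(7,1)C(2,2)/C(9,3) = 1/12; then P = C(6,2)/C(13,2) = 5/26
  2 blue: C(7,2)C(2,1)/C(9,3) = 1/2; then P = C(7,2)/C(13,2) = 7/26
  3 blue: C(7,3)C(2,0)/C(9,3) = 5/12; then P = C(8,2)/C(13,2) = 14/39
P(both blue) = 281/936 ≈ 0.3002.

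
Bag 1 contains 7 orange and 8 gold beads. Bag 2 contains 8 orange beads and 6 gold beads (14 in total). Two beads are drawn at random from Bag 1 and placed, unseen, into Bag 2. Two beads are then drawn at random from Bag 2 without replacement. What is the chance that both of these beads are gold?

13/72

Condition on how many of the transferred beads are gold (from Bag 1: 8 gold of 15; then Bag 2 has 16 total).
  0 gold: C(8,0)C(7,2)/C(15,2) = 1/5; then P = C(6,2)/C(16,2) = 1/8
  1 gold: C(8,1)C(7,1)/C(15,2) = 8/15; then P = C(7,2)/C(16,2) = 7/40
  2 gold: C(8,2)C(7,0)/C(15,2) = 4/15; then P = C(8,2)/C(16,2) = 7/30
P(both gold) = 13/72 ≈ 0.1806.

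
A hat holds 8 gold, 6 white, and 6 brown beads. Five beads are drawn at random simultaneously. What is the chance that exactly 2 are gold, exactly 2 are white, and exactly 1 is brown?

Unordered draws without replacement: count favorable combinations over C(20,5).
Favorable = C(8,2) · C(6,2) · C(6,1) = 2520; total = C(20,5) = 15504.
P = 2520/15504 = 105/646 ≈ 0.1625.

105/646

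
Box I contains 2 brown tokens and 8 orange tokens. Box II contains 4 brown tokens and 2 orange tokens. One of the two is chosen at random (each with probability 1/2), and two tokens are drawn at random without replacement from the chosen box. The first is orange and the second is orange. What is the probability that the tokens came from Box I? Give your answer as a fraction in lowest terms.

28/31

P(E | Box I) = 28/45; P(E | Box II) = 1/15.
P(E) = 1/2·28/45 + 1/2·1/15 = 31/90.
By Bayes' rule, P(Box I | E) = 14/45 / 31/90 = 28/31 ≈ 0.9032.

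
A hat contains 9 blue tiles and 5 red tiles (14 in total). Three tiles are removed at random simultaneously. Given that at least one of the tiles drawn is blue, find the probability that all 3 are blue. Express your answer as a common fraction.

P(all 3 blue) = C(9,3)/C(14,3) = 3/13; P(at least one blue) = 1 − C(5,3)/C(14,3) = 177/182.
Since 'all 3 blue' ⊆ 'at least one blue', P(all 3 | at least one) = 3/13 / 177/182 = 14/59 ≈ 0.2373.

14/59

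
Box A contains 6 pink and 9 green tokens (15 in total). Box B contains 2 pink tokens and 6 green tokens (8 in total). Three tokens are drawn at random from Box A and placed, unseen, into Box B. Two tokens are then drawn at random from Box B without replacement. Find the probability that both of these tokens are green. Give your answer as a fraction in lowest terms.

939/1925

Condition on how many of the transferred tokens are green (from Box A: 9 green of 15; then Box B has 11 total).
  0 green: C(9,0)C(6,3)/C(15,3) = 4/91; then P = C(6,2)/C(11,2) = 3/11
  1 green: C(9,1)C(6,2)/C(15,3) = 27/91; then P = C(7,2)/C(11,2) = 21/55
  2 green: C(9,2)C(6,1)/C(15,3) = 216/455; then P = C(8,2)/C(11,2) = 28/55
  3 green: C(9,3)C(6,0)/C(15,3) = 12/65; then P = C(9,2)/C(11,2) = 36/55
P(both green) = 939/1925 ≈ 0.4878.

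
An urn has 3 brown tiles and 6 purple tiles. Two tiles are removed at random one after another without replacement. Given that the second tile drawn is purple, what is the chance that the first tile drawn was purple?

P(first=purple and the second tile drawn is purple) = (6/9)·(5/8) = 5/12.
P(the second tile drawn is purple) = Σ over first color = 1/4 + 5/12 = 2/3.
By Bayes, P(first=purple | the second tile drawn is purple) = 5/12 / 2/3 = 5/8 ≈ 0.6250.

5/8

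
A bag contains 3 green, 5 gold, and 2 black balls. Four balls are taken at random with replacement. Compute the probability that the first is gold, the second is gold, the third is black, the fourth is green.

3/200

Multiply the conditional probability of each draw in order, with replacement (the composition resets each draw).
P = (5/10) · (5/10) · (2/10) · (3/10) = 3/200 ≈ 0.0150.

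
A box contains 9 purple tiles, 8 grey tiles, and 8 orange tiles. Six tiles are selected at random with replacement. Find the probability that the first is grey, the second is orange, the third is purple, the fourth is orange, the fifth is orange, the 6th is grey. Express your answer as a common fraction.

Multiply the conditional probability of each draw in order, with replacement (the composition resets each draw).
P = (8/25) · (8/25) · (9/25) · (8/25) · (8/25) · (8/25) = 294912/244140625 ≈ 0.0012.

294912/244140625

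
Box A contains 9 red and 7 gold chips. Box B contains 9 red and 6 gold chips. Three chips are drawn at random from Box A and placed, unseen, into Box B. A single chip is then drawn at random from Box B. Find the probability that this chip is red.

Condition on how many of the transferred chips are red (from Box A: 9 red of 16; then Box B has 18 total).
  0 red: C(9,0)C(7,3)/C(16,3) = 1/16; then P = 9/18
  1 red: C(9,1)C(7,2)/C(16,3) = 27/80; then P = 10/18
  2 red: C(9,2)C(7,1)/C(16,3) = 9/20; then P = 11/18
  3 red: C(9,3)C(7,0)/C(16,3) = 3/20; then P = 12/18
P(red from Box B) = 19/32 ≈ 0.5938.

19/32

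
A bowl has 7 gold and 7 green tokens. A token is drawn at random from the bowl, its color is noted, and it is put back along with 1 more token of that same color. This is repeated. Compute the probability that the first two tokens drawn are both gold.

After a gold draw the bowl holds 8 gold out of 15.
P = (7/14)·(8/15) = 4/15 ≈ 0.2667.

4/15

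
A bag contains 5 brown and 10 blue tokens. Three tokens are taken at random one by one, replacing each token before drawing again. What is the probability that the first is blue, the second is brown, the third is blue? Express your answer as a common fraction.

4/27

Multiply the conditional probability of each draw in order, with replacement (the composition resets each draw).
P = (10/15) · (5/15) · (10/15) = 4/27 ≈ 0.1481.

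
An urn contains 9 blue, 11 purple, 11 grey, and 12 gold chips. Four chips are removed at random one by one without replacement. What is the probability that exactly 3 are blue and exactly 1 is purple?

Unordered draws without replacement: count favorable combinations over C(43,4).
Favorable = C(9,3) · C(11,1) · C(11,0) · C(12,0) = 924; total = C(43,4) = 123410.
P = 924/123410 = 66/8815 ≈ 0.0075.

66/8815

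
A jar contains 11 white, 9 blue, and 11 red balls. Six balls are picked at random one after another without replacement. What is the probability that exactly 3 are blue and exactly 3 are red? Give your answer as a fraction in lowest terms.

Unordered draws without replacement: count favorable combinations over C(31,6).
Favorable = C(11,0) · C(9,3) · C(11,3) = 13860; total = C(31,6) = 736281.
P = 13860/736281 = 220/11687 ≈ 0.0188.

220/11687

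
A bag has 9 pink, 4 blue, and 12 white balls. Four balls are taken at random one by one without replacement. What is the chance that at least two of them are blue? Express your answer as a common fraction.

Sum the hypergeometric tail for j = 2,…,4 blue balls.
Favorable = C(4,2)·C(21,2) + C(4,3)·C(21,1) + C(4,4)·C(21,0) = 1345; total = C(25,4) = 12650.
P = 1345/12650 = 269/2530 ≈ 0.1063.

269/2530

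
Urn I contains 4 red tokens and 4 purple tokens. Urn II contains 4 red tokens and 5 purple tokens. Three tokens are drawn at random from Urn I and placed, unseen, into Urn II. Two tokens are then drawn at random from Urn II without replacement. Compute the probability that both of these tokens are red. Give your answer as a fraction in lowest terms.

Condition on how many of the transferred tokens are red (from Urn I: 4 red of 8; then Urn II has 12 total).
  0 red: C(4,0)C(4,3)/C(8,3) = 1/14; then P = C(4,2)/C(12,2) = 1/11
  1 red: C(4,1)C(4,2)/C(8,3) = 3/7; then P = C(5,2)/C(12,2) = 5/33
  2 red: C(4,2)C(4,1)/C(8,3) = 3/7; then P = C(6,2)/C(12,2) = 5/22
  3 red: C(4,3)C(4,0)/C(8,3) = 1/14; then P = C(7,2)/C(12,2) = 7/22
P(both red) = 59/308 ≈ 0.1916.

59/308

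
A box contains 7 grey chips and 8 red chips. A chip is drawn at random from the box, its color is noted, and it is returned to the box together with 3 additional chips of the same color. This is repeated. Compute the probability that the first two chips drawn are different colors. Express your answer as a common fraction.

56/135

Either red then grey, or grey then red; after the first draw the total is 18.
P = (8/15)·(7/18) + (7/15)·(8/18) = 56/135 ≈ 0.4148.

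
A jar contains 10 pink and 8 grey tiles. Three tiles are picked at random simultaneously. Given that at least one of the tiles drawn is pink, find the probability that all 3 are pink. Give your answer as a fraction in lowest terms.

3/19

P(all 3 pink) = C(10,3)/C(18,3) = 5/34; P(at least one pink) = 1 − C(8,3)/C(18,3) = 95/102.
Since 'all 3 pink' ⊆ 'at least one pink', P(all 3 | at least one) = 5/34 / 95/102 = 3/19 ≈ 0.1579.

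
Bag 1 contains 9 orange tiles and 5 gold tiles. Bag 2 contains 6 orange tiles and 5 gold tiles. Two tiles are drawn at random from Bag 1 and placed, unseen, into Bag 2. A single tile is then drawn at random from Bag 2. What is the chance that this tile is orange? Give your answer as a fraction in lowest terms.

51/91

Condition on how many of the transferred tiles are orange (from Bag 1: 9 orange of 14; then Bag 2 has 13 total).
  0 orange: C(9,0)C(5,2)/C(14,2) = 10/91; then P = 6/13
  1 orange: C(9,1)C(5,1)/C(14,2) = 45/91; then P = 7/13
  2 orange: C(9,2)C(5,0)/C(14,2) = 36/91; then P = 8/13
P(orange from Bag 2) = 51/91 ≈ 0.5604.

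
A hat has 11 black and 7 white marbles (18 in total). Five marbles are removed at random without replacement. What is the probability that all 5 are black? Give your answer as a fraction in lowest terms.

Unordered draws without replacement: count favorable combinations over C(18,5).
Favorable = C(11,5) · C(7,0) = 462; total = C(18,5) = 8568.
P = 462/8568 = 11/204 ≈ 0.0539.

11/204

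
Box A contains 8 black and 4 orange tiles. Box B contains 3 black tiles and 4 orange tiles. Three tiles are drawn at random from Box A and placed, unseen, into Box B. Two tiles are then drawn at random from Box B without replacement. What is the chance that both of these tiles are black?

113/495

Condition on how many of the transferred tiles are black (from Box A: 8 black of 12; then Box B has 10 total).
  0 black: C(8,0)C(4,3)/C(12,3) = 1/55; then P = C(3,2)/C(10,2) = 1/15
  1 black: C(8,1)C(4,2)/C(12,3) = 12/55; then P = C(4,2)/C(10,2) = 2/15
  2 black: C(8,2)C(4,1)/C(12,3) = 28/55; then P = C(5,2)/C(10,2) = 2/9
  3 black: C(8,3)C(4,0)/C(12,3) = 14/55; then P = C(6,2)/C(10,2) = 1/3
P(both black) = 113/495 ≈ 0.2283.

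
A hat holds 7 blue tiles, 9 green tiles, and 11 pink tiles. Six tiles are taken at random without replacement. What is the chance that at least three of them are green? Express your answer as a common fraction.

15029/49335

Sum the hypergeometric tail for j = 3,…,6 green tiles.
Favorable = C(9,3)·C(18,3) + C(9,4)·C(18,2) + C(9,5)·C(18,1) + C(9,6)·C(18,0) = 90174; total = C(27,6) = 296010.
P = 90174/296010 = 15029/49335 ≈ 0.3046.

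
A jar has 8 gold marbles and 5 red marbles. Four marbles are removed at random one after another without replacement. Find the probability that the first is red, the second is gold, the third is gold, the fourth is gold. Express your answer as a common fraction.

Multiply the conditional probability of each draw in order, without replacement, so each draw removes one from its color and from the total.
P = (5/13) · (8/12) · (7/11) · (6/10) = 14/143 ≈ 0.0979.

14/143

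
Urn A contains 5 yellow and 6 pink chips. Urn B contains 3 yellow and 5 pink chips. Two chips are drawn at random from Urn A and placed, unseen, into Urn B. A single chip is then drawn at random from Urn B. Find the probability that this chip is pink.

67/110

Condition on how many of the transferred chips are pink (from Urn A: 6 pink of 11; then Urn B has 10 total).
  0 pink: C(6,0)C(5,2)/C(11,2) = 2/11; then P = 5/10
  1 pink: C(6,1)C(5,1)/C(11,2) = 6/11; then P = 6/10
  2 pink: C(6,2)C(5,0)/C(11,2) = 3/11; then P = 7/10
P(pink from Urn B) = 67/110 ≈ 0.6091.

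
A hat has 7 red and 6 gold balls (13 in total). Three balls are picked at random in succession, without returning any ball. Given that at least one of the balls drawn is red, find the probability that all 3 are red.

P(all 3 red) = C(7,3)/C(13,3) = 35/286; P(at least one red) = 1 − C(6,3)/C(13,3) = 133/143.
Since 'all 3 red' ⊆ 'at least one red', P(all 3 | at least one) = 35/286 / 133/143 = 5/38 ≈ 0.1316.

5/38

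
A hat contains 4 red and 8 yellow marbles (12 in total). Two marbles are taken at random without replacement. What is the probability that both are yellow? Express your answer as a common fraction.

14/33

Unordered draws without replacement: count favorable combinations over C(12,2).
Favorable = C(4,0) · C(8,2) = 28; total = C(12,2) = 66.
P = 28/66 = 14/33 ≈ 0.4242.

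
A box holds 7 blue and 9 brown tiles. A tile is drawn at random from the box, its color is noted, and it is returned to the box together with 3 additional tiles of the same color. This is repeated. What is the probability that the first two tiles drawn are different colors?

63/152

Either brown then blue, or blue then brown; after the first draw the total is 19.
P = (9/16)·(7/19) + (7/16)·(9/19) = 63/152 ≈ 0.4145.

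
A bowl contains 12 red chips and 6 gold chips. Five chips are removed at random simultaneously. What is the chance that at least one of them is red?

1427/1428

Use the complement: P(at least one red) = 1 − P(no red).
P(none) = C(6,5)/C(18,5) = 6/8568.
So P = 1 − 6/8568 = 1427/1428 ≈ 0.9993.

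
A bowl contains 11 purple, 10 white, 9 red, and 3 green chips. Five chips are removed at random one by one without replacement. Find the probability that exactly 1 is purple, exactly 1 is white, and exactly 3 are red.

Unordered draws without replacement: count favorable combinations over C(33,5).
Favorable = C(11,1) · C(10,1) · C(9,3) · C(3,0) = 9240; total = C(33,5) = 237336.
P = 9240/237336 = 35/899 ≈ 0.0389.

35/899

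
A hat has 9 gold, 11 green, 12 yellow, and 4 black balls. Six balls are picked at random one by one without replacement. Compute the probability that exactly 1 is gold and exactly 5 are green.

Unordered draws without replacement: count favorable combinations over C(36,6).
Favorable = C(9,1) · C(11,5) · C(12,0) · C(4,0) = 4158; total = C(36,6) = 1947792.
P = 4158/1947792 = 9/4216 ≈ 0.0021.

9/4216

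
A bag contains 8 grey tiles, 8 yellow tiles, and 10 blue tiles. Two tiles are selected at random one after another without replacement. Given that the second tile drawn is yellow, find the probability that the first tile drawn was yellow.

P(first=yellow and the second tile drawn is yellow) = (8/26)·(7/25) = 28/325.
P(the second tile drawn is yellow) = Σ over first color = 32/325 + 28/325 + 8/65 = 4/13.
By Bayes, P(first=yellow | the second tile drawn is yellow) = 28/325 / 4/13 = 7/25 ≈ 0.2800.

7/25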